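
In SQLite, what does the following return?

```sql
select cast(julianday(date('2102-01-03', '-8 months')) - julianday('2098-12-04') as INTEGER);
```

880

Adding -8 months to 2102-01-03 gives 2101-05-03.
27 days remain in December 2098 after the 4th (31 − 4).
Full months from January 2099 through April 2101 contribute their day counts.
Then 3 days into May 2101.
Total: 27 + 31 + 28 + 31 + 30 + 31 + 30 + 31 + 31 + 30 + 31 + 30 + 31 + 31 + 28 + 31 + 30 + 31 + 30 + 31 + 31 + 30 + 31 + 30 + 31 + 31 + 28 + 31 + 30 + 3 = 880.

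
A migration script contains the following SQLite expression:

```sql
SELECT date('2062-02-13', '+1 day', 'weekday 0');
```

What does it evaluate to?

2062-02-19

Advancing 1 more day within February lands on 2062-02-14.
`weekday 0` advances to the next Sunday; 2062-02-14 is a Tuesday, so it moves forward to 2062-02-19.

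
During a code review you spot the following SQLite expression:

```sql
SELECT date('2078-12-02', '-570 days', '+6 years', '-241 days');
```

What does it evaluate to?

2082-09-12

Applying '-570 days' to 2078-12-02: counting 570 days back gives 2077-05-11.
Adding +6 years to 2077-05-11 gives 2083-05-11.
Applying '-241 days' to 2083-05-11: counting 241 days back gives 2082-09-12.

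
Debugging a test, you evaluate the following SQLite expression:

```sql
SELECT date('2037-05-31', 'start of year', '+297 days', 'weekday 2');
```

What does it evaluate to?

2037-10-27

`start of year` rewinds 2037-05-31 to 2037-01-01.
Applying '+297 days' to 2037-01-01: counting 297 days forward gives 2037-10-25.
`weekday 2` advances to the next Tuesday; 2037-10-25 is a Sunday, so it moves forward to 2037-10-27.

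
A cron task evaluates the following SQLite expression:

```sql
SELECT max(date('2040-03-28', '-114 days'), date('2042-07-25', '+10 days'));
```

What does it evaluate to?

2042-08-04

date('2040-03-28', '-114 days') → 2039-12-05.
date('2042-07-25', '+10 days') → 2042-08-04.
Later of the two is 2042-08-04.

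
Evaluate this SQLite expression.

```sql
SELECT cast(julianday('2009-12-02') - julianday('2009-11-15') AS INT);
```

15 days remain in November 2009 after the 15th (30 − 15).
Then 2 days into December 2009.
Total: 15 + 2 = 17.

17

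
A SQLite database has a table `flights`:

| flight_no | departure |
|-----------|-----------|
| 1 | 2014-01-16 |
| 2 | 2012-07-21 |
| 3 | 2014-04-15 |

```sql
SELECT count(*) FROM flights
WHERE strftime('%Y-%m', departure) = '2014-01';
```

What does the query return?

Rows with year-month 2014-01: 2014-01-16 → 1.

1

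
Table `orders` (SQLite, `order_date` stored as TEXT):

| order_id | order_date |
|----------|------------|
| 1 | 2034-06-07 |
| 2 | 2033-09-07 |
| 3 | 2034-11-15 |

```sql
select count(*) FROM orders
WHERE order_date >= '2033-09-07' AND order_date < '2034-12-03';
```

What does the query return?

3

Rows in [2033-09-07, 2034-12-03): 2034-06-07, 2033-09-07, 2034-11-15 → 3 rows.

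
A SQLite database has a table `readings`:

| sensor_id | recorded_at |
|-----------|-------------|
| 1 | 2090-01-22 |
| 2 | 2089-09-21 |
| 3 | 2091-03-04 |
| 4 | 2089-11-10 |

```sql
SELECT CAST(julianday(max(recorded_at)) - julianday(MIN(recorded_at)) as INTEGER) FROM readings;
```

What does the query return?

529

MIN = 2089-09-21, MAX = 2091-03-04.
9 days remain in September 2089 after the 21st (30 − 21).
Full months from October 2089 through February 2091 contribute their day counts.
Then 4 days into March 2091.
Total: 9 + 31 + 30 + 31 + 31 + 28 + 31 + 30 + 31 + 30 + 31 + 31 + 30 + 31 + 30 + 31 + 31 + 28 + 4 = 529.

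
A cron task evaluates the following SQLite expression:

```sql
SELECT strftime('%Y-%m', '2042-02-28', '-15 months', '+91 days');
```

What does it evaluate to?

First apply '-15 months', '+91 days': 2042-02-28 → 2041-02-27.
`%Y-%m` extracts the year-month: 2041-02.

2041-02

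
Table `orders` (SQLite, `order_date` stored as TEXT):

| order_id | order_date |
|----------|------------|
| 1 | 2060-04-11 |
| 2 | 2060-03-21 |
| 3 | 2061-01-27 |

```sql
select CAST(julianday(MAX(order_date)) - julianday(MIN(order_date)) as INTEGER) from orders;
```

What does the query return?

312

MIN = 2060-03-21, MAX = 2061-01-27.
10 days remain in March 2060 after the 21st (31 − 21).
Full months from April 2060 through December 2060 contribute their day counts.
Then 27 days into January 2061.
Total: 10 + 30 + 31 + 30 + 31 + 31 + 30 + 31 + 30 + 31 + 27 = 312.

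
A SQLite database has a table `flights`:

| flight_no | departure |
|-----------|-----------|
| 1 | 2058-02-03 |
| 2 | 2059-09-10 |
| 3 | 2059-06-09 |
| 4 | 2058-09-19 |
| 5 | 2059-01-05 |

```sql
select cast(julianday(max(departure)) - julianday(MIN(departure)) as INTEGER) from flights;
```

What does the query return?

MIN = 2058-02-03, MAX = 2059-09-10.
25 days remain in February 2058 after the 3rd (28 − 3).
Full months from March 2058 through August 2059 contribute their day counts.
Then 10 days into September 2059.
Total: 25 + 31 + 30 + 31 + 30 + 31 + 31 + 30 + 31 + 30 + 31 + 31 + 28 + 31 + 30 + 31 + 30 + 31 + 31 + 10 = 584.

584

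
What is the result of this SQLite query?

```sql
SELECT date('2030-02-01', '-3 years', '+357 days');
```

Adding -3 years to 2030-02-01 gives 2027-02-01.
Applying '+357 days' to 2027-02-01: counting 357 days forward gives 2028-01-24.

2028-01-24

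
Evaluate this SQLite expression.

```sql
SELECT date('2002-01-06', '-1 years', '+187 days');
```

Adding -1 year to 2002-01-06 gives 2001-01-06.
Applying '+187 days' to 2001-01-06: counting 187 days forward gives 2001-07-12.

2001-07-12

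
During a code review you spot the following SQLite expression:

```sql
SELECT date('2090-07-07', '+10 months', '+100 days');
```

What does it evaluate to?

2091-08-15

Adding +10 months to 2090-07-07 gives 2091-05-07.
Applying '+100 days' to 2091-05-07: counting 100 days forward gives 2091-08-15.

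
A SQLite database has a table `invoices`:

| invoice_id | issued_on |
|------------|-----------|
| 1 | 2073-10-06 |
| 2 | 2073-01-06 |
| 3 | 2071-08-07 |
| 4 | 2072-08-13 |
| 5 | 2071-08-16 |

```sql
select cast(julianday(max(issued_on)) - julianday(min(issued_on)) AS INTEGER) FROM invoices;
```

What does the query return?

MIN = 2071-08-07, MAX = 2073-10-06.
24 days remain in August 2071 after the 7th (31 − 7).
Full months from September 2071 through September 2073 contribute their day counts.
Then 6 days into October 2073.
Total: 24 + 30 + 31 + 30 + 31 + 31 + 29 + 31 + 30 + 31 + 30 + 31 + 31 + 30 + 31 + 30 + 31 + 31 + 28 + 31 + 30 + 31 + 30 + 31 + 31 + 30 + 6 = 791.

791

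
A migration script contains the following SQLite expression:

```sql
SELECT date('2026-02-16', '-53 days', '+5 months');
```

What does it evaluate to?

Applying '-53 days' to 2026-02-16: counting 53 days back gives 2025-12-25.
Adding +5 months to 2025-12-25 gives 2026-05-25.

2026-05-25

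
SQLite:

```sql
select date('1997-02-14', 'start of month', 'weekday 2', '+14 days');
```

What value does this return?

1997-02-18

`start of month` rewinds 1997-02-14 to 1997-02-01.
`weekday 2` advances to the next Tuesday; 1997-02-01 is a Saturday, so it moves forward to 1997-02-04.
Advancing 14 more days within February lands on 1997-02-18.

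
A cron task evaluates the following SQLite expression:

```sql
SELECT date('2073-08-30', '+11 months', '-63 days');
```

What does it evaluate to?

2074-05-28

Adding +11 months to 2073-08-30 gives 2074-07-30.
Applying '-63 days' to 2074-07-30: counting 63 days back gives 2074-05-28.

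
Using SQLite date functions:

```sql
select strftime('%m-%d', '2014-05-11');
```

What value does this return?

`%m-%d` extracts the month-day: 05-11.

05-11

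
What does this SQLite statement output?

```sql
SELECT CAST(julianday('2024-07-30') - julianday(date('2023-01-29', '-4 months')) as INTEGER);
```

Adding -4 months to 2023-01-29 gives 2022-09-29.
1 day remains in September 2022 after the 29th (30 − 29).
Full months from October 2022 through June 2024 contribute their day counts.
Then 30 days into July 2024.
Total: 1 + 31 + 30 + 31 + 31 + 28 + 31 + 30 + 31 + 30 + 31 + 31 + 30 + 31 + 30 + 31 + 31 + 29 + 31 + 30 + 31 + 30 + 30 = 670.

670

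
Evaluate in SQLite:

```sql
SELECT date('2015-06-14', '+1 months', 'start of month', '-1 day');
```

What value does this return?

2015-06-30

Adding +1 month to 2015-06-14 gives 2015-07-14.
`start of month` rewinds 2015-07-14 to 2015-07-01.
Going back 1 day from 2015-07-01 reaches 2015-06-30 (last day of June, 30 days).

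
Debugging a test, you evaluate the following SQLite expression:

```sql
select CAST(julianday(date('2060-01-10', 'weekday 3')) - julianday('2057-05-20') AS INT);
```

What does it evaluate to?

969

`weekday 3` advances to the next Wednesday; 2060-01-10 is a Saturday, so it moves forward to 2060-01-14.
11 days remain in May 2057 after the 20th (31 − 20).
Full months from June 2057 through December 2059 contribute their day counts.
Then 14 days into January 2060.
Total: 11 + 30 + 31 + 31 + 30 + 31 + 30 + 31 + 31 + 28 + 31 + 30 + 31 + 30 + 31 + 31 + 30 + 31 + 30 + 31 + 31 + 28 + 31 + 30 + 31 + 30 + 31 + 31 + 30 + 31 + 30 + 31 + 14 = 969.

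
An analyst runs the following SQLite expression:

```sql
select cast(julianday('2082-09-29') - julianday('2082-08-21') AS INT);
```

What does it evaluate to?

39

10 days remain in August 2082 after the 21st (31 − 21).
Then 29 days into September 2082.
Total: 10 + 29 = 39.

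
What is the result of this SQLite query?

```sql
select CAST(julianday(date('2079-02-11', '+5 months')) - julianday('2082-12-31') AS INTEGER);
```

-1269

Adding +5 months to 2079-02-11 gives 2079-07-11.
20 days remain in July 2079 after the 11th (31 − 11).
Full months from August 2079 through November 2082 contribute their day counts.
Then 31 days into December 2082.
Total: 20 + 31 + 30 + 31 + 30 + 31 + 31 + 29 + 31 + 30 + 31 + 30 + 31 + 31 + 30 + 31 + 30 + 31 + 31 + 28 + 31 + 30 + 31 + 30 + 31 + 31 + 30 + 31 + 30 + 31 + 31 + 28 + 31 + 30 + 31 + 30 + 31 + 31 + 30 + 31 + 30 + 31 = 1269.
The subtraction is earlier − later, so the result is −1269 → -1269.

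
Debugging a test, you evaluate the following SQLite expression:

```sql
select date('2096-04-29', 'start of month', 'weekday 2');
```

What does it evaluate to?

`start of month` rewinds 2096-04-29 to 2096-04-01.
`weekday 2` advances to the next Tuesday; 2096-04-01 is a Sunday, so it moves forward to 2096-04-03.

2096-04-03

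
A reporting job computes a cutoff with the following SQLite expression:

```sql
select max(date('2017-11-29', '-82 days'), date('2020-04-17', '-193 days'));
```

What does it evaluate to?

2019-10-07

date('2017-11-29', '-82 days') → 2017-09-08.
date('2020-04-17', '-193 days') → 2019-10-07.
Later of the two is 2019-10-07.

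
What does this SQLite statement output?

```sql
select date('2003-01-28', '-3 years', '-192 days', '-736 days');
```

1997-07-14

Adding -3 years to 2003-01-28 gives 2000-01-28.
Applying '-192 days' to 2000-01-28: counting 192 days back gives 1999-07-20.
Applying '-736 days' to 1999-07-20: counting 736 days back gives 1997-07-14.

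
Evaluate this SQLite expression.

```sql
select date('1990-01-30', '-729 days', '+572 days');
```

1989-08-26

Applying '-729 days' to 1990-01-30: counting 729 days back gives 1988-02-01.
Applying '+572 days' to 1988-02-01: counting 572 days forward gives 1989-08-26.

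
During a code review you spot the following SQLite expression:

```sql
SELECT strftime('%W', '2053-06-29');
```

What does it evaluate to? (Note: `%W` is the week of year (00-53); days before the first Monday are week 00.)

2053-06-29 is a Sunday. SQLite's %W counts Mondays since the year started; the result is 25.

25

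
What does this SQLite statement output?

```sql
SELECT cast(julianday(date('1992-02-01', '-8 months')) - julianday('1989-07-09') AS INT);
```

Adding -8 months to 1992-02-01 gives 1991-06-01.
22 days remain in July 1989 after the 9th (31 − 9).
Full months from August 1989 through May 1991 contribute their day counts.
Then 1 day into June 1991.
Total: 22 + 31 + 30 + 31 + 30 + 31 + 31 + 28 + 31 + 30 + 31 + 30 + 31 + 31 + 30 + 31 + 30 + 31 + 31 + 28 + 31 + 30 + 31 + 1 = 692.

692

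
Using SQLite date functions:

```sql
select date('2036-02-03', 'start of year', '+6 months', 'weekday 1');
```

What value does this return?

2036-07-07

`start of year` rewinds 2036-02-03 to 2036-01-01.
Adding +6 months to 2036-01-01 gives 2036-07-01.
`weekday 1` advances to the next Monday; 2036-07-01 is a Tuesday, so it moves forward to 2036-07-07.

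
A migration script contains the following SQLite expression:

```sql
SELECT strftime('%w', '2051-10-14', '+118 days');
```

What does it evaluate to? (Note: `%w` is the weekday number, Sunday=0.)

5

First apply '+118 days': 2051-10-14 → 2052-02-09.
2052-02-09 is a Friday; with Sunday=0 that is 5.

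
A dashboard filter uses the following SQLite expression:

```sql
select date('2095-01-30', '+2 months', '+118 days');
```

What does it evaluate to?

Adding +2 months to 2095-01-30 gives 2095-03-30.
Applying '+118 days' to 2095-03-30: counting 118 days forward gives 2095-07-26.

2095-07-26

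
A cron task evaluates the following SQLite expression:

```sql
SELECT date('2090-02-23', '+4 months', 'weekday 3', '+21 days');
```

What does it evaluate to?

2090-07-19

Adding +4 months to 2090-02-23 gives 2090-06-23.
`weekday 3` advances to the next Wednesday; 2090-06-23 is a Friday, so it moves forward to 2090-06-28.
June 2090 has 30 days; 2 remain after the 28th, so 3 days reach 2090-07-01.
Advancing 18 more days within July lands on 2090-07-19.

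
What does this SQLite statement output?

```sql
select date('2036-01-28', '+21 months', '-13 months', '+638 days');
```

Adding +21 months to 2036-01-28 gives 2037-10-28.
Adding -13 months to 2037-10-28 gives 2036-09-28.
Applying '+638 days' to 2036-09-28: counting 638 days forward gives 2038-06-28.

2038-06-28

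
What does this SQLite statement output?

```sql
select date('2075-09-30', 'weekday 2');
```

2075-10-01

`weekday 2` advances to the next Tuesday; 2075-09-30 is a Monday, so it moves forward to 2075-10-01.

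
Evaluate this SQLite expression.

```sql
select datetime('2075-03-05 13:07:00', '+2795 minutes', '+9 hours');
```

2075-03-07 20:42:00

2795 minutes = 46h 35m; +2795 minutes from 2075-03-05 13:07:00 is 2075-03-07 11:42:00 (crosses midnight).
+9 hours from 2075-03-07 11:42:00 is 2075-03-07 20:42:00.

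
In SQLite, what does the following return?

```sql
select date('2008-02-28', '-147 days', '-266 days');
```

Applying '-147 days' to 2008-02-28: counting 147 days back gives 2007-10-04.
Applying '-266 days' to 2007-10-04: counting 266 days back gives 2007-01-11.

2007-01-11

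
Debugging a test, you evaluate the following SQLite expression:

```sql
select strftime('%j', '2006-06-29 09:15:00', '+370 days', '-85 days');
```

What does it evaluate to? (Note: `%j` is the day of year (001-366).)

100

First apply '+370 days', '-85 days': 2006-06-29 09:15:00 → 2007-04-10 09:15:00.
Day-of-year for 2007-04-10: days since 2007-01-01 inclusive = 100, zero-padded to 100.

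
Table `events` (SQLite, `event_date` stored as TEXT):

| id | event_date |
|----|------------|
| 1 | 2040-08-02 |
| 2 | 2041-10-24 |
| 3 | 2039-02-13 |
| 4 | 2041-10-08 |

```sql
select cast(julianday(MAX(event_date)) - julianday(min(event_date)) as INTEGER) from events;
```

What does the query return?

MIN = 2039-02-13, MAX = 2041-10-24.
15 days remain in February 2039 after the 13th (28 − 13).
Full months from March 2039 through September 2041 contribute their day counts.
Then 24 days into October 2041.
Total: 15 + 31 + 30 + 31 + 30 + 31 + 31 + 30 + 31 + 30 + 31 + 31 + 29 + 31 + 30 + 31 + 30 + 31 + 31 + 30 + 31 + 30 + 31 + 31 + 28 + 31 + 30 + 31 + 30 + 31 + 31 + 30 + 24 = 984.

984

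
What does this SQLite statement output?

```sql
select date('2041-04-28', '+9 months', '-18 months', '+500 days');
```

Adding +9 months to 2041-04-28 gives 2042-01-28.
Adding -18 months to 2042-01-28 gives 2040-07-28.
Applying '+500 days' to 2040-07-28: counting 500 days forward gives 2041-12-10.

2041-12-10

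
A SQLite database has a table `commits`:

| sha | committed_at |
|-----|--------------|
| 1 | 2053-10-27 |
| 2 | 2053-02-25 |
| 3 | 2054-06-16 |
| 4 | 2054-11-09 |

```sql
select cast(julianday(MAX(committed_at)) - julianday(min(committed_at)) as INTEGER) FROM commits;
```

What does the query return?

MIN = 2053-02-25, MAX = 2054-11-09.
3 days remain in February 2053 after the 25th (28 − 25).
Full months from March 2053 through October 2054 contribute their day counts.
Then 9 days into November 2054.
Total: 3 + 31 + 30 + 31 + 30 + 31 + 31 + 30 + 31 + 30 + 31 + 31 + 28 + 31 + 30 + 31 + 30 + 31 + 31 + 30 + 31 + 9 = 622.

622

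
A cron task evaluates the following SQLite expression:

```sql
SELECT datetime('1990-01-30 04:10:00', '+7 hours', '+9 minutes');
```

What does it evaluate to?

+7 hours from 1990-01-30 04:10:00 is 1990-01-30 11:10:00.
+9 minutes from 1990-01-30 11:10:00 is 1990-01-30 11:19:00.

1990-01-30 11:19:00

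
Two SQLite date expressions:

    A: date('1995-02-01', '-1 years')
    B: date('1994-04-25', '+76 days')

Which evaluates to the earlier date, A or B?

A = 1994-02-01.
B = 1994-07-10.
A is earlier.

A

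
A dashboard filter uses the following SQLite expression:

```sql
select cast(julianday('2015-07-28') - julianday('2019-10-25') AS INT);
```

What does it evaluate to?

-1550

3 days remain in July 2015 after the 28th (31 − 28).
Full months from August 2015 through September 2019 contribute their day counts.
Then 25 days into October 2019.
Total: 3 + 31 + 30 + 31 + 30 + 31 + 31 + 29 + 31 + 30 + 31 + 30 + 31 + 31 + 30 + 31 + 30 + 31 + 31 + 28 + 31 + 30 + 31 + 30 + 31 + 31 + 30 + 31 + 30 + 31 + 31 + 28 + 31 + 30 + 31 + 30 + 31 + 31 + 30 + 31 + 30 + 31 + 31 + 28 + 31 + 30 + 31 + 30 + 31 + 31 + 30 + 25 = 1550.
The subtraction is earlier − later, so the result is −1550 → -1550.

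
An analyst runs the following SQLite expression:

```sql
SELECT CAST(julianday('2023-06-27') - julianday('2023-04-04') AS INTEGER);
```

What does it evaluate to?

26 days remain in April 2023 after the 4th (30 − 4).
May 2023: 31 days.
Then 27 days into June 2023.
Total: 26 + 31 + 27 = 84.

84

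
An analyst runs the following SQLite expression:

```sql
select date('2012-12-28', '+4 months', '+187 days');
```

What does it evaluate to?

Adding +4 months to 2012-12-28 gives 2013-04-28.
Applying '+187 days' to 2013-04-28: counting 187 days forward gives 2013-11-01.

2013-11-01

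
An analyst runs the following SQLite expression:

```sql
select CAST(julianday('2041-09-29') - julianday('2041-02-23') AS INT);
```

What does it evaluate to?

218

5 days remain in February 2041 after the 23rd (28 − 23).
Full months from March 2041 through August 2041 contribute their day counts.
Then 29 days into September 2041.
Total: 5 + 31 + 30 + 31 + 30 + 31 + 31 + 29 = 218.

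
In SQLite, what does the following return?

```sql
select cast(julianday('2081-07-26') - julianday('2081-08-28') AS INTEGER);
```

-33

5 days remain in July 2081 after the 26th (31 − 26).
Then 28 days into August 2081.
Total: 5 + 28 = 33.
The subtraction is earlier − later, so the result is −33 → -33.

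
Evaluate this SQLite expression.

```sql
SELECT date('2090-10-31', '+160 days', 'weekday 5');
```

2091-04-13

Applying '+160 days' to 2090-10-31: counting 160 days forward gives 2091-04-09.
`weekday 5` advances to the next Friday; 2091-04-09 is a Monday, so it moves forward to 2091-04-13.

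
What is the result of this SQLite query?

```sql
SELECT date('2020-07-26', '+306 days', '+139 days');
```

2021-10-14

Applying '+306 days' to 2020-07-26: counting 306 days forward gives 2021-05-28.
Applying '+139 days' to 2021-05-28: counting 139 days forward gives 2021-10-14.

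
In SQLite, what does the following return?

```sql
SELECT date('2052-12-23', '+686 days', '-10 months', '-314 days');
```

Applying '+686 days' to 2052-12-23: counting 686 days forward gives 2054-11-09.
Adding -10 months to 2054-11-09 gives 2054-01-09.
Applying '-314 days' to 2054-01-09: counting 314 days back gives 2053-03-01.

2053-03-01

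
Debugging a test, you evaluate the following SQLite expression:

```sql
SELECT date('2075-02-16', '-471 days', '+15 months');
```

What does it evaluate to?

2075-02-02

Applying '-471 days' to 2075-02-16: counting 471 days back gives 2073-11-02.
Adding +15 months to 2073-11-02 gives 2075-02-02.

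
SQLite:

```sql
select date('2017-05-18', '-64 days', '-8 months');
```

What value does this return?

Applying '-64 days' to 2017-05-18: counting 64 days back gives 2017-03-15.
Adding -8 months to 2017-03-15 gives 2016-07-15.

2016-07-15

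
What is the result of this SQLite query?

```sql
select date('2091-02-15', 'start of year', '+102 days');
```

`start of year` rewinds 2091-02-15 to 2091-01-01.
Applying '+102 days' to 2091-01-01: counting 102 days forward gives 2091-04-13.

2091-04-13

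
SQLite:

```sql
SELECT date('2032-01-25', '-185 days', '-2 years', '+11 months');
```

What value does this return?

2030-06-24

Applying '-185 days' to 2032-01-25: counting 185 days back gives 2031-07-24.
Adding -2 years to 2031-07-24 gives 2029-07-24.
Adding +11 months to 2029-07-24 gives 2030-06-24.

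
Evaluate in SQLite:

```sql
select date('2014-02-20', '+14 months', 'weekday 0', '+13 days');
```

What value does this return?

Adding +14 months to 2014-02-20 gives 2015-04-20.
`weekday 0` advances to the next Sunday; 2015-04-20 is a Monday, so it moves forward to 2015-04-26.
April 2015 has 30 days; 4 remain after the 26th, so 5 days reach 2015-05-01.
Advancing 8 more days within May lands on 2015-05-09.

2015-05-09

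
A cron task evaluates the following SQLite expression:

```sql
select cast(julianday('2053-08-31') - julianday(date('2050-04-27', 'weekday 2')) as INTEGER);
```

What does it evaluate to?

`weekday 2` advances to the next Tuesday; 2050-04-27 is a Wednesday, so it moves forward to 2050-05-03.
28 days remain in May 2050 after the 3rd (31 − 3).
Full months from June 2050 through July 2053 contribute their day counts.
Then 31 days into August 2053.
Total: 28 + 30 + 31 + 31 + 30 + 31 + 30 + 31 + 31 + 28 + 31 + 30 + 31 + 30 + 31 + 31 + 30 + 31 + 30 + 31 + 31 + 29 + 31 + 30 + 31 + 30 + 31 + 31 + 30 + 31 + 30 + 31 + 31 + 28 + 31 + 30 + 31 + 30 + 31 + 31 = 1216.

1216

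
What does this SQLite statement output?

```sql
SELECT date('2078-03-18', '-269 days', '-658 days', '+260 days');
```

Applying '-269 days' to 2078-03-18: counting 269 days back gives 2077-06-22.
Applying '-658 days' to 2077-06-22: counting 658 days back gives 2075-09-03.
Applying '+260 days' to 2075-09-03: counting 260 days forward gives 2076-05-20.

2076-05-20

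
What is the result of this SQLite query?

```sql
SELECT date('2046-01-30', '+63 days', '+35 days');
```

2046-05-08

Applying '+63 days' to 2046-01-30: counting 63 days forward gives 2046-04-03.
April 2046 has 30 days; 27 remain after the 3rd, so 28 days reach 2046-05-01.
Advancing 7 more days within May lands on 2046-05-08.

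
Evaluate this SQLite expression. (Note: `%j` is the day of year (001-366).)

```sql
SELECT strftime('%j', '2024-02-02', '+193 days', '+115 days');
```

First apply '+193 days', '+115 days': 2024-02-02 → 2024-12-06.
Day-of-year for 2024-12-06: days since 2024-01-01 inclusive = 341, zero-padded to 341.

341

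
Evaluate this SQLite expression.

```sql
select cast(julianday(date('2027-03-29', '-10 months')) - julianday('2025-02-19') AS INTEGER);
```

464

Adding -10 months to 2027-03-29 gives 2026-05-29.
9 days remain in February 2025 after the 19th (28 − 19).
Full months from March 2025 through April 2026 contribute their day counts.
Then 29 days into May 2026.
Total: 9 + 31 + 30 + 31 + 30 + 31 + 31 + 30 + 31 + 30 + 31 + 31 + 28 + 31 + 30 + 29 = 464.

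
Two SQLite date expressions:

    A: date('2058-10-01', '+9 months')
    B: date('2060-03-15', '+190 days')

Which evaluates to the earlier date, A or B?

A = 2059-07-01.
B = 2060-09-21.
A is earlier.

A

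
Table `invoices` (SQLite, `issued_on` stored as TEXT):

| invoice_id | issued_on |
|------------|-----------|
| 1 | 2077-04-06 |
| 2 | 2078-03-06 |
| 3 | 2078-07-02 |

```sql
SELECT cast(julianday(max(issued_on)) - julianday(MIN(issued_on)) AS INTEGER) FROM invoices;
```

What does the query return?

452

MIN = 2077-04-06, MAX = 2078-07-02.
24 days remain in April 2077 after the 6th (30 − 6).
Full months from May 2077 through June 2078 contribute their day counts.
Then 2 days into July 2078.
Total: 24 + 31 + 30 + 31 + 31 + 30 + 31 + 30 + 31 + 31 + 28 + 31 + 30 + 31 + 30 + 2 = 452.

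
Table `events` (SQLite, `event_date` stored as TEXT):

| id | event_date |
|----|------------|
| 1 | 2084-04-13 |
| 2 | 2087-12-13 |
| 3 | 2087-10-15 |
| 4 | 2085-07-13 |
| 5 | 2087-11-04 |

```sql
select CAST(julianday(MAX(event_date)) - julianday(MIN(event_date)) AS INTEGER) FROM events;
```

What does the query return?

1339

MIN = 2084-04-13, MAX = 2087-12-13.
17 days remain in April 2084 after the 13th (30 − 13).
Full months from May 2084 through November 2087 contribute their day counts.
Then 13 days into December 2087.
Total: 17 + 31 + 30 + 31 + 31 + 30 + 31 + 30 + 31 + 31 + 28 + 31 + 30 + 31 + 30 + 31 + 31 + 30 + 31 + 30 + 31 + 31 + 28 + 31 + 30 + 31 + 30 + 31 + 31 + 30 + 31 + 30 + 31 + 31 + 28 + 31 + 30 + 31 + 30 + 31 + 31 + 30 + 31 + 30 + 13 = 1339.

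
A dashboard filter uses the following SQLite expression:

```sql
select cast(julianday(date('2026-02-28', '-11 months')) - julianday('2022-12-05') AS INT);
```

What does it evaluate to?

Adding -11 months to 2026-02-28 gives 2025-03-28.
26 days remain in December 2022 after the 5th (31 − 5).
Full months from January 2023 through February 2025 contribute their day counts.
Then 28 days into March 2025.
Total: 26 + 31 + 28 + 31 + 30 + 31 + 30 + 31 + 31 + 30 + 31 + 30 + 31 + 31 + 29 + 31 + 30 + 31 + 30 + 31 + 31 + 30 + 31 + 30 + 31 + 31 + 28 + 28 = 844.

844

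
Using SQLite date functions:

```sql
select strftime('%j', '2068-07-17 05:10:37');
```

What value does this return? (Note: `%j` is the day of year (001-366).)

Day-of-year for 2068-07-17: days since 2068-01-01 inclusive = 199, zero-padded to 199.

199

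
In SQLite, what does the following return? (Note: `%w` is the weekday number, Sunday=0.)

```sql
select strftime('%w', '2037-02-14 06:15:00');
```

2037-02-14 is a Saturday; with Sunday=0 that is 6.

6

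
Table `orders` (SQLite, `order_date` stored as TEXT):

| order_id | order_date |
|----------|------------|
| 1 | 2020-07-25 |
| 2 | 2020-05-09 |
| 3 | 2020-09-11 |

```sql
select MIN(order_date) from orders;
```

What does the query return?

MIN over {2020-05-09, 2020-07-25, 2020-09-11}.

2020-05-09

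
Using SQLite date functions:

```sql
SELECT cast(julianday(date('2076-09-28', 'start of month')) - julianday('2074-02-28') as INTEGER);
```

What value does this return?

`start of month` rewinds 2076-09-28 to 2076-09-01.
0 days remain in February 2074 after the 28th (28 − 28).
Full months from March 2074 through August 2076 contribute their day counts.
Then 1 day into September 2076.
Total: 0 + 31 + 30 + 31 + 30 + 31 + 31 + 30 + 31 + 30 + 31 + 31 + 28 + 31 + 30 + 31 + 30 + 31 + 31 + 30 + 31 + 30 + 31 + 31 + 29 + 31 + 30 + 31 + 30 + 31 + 31 + 1 = 916.

916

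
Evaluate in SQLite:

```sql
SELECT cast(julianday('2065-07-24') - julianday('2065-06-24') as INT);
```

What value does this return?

30

6 days remain in June 2065 after the 24th (30 − 24).
Then 24 days into July 2065.
Total: 6 + 24 = 30.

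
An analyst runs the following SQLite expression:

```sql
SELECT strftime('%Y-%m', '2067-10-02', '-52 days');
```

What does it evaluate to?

First apply '-52 days': 2067-10-02 → 2067-08-11.
`%Y-%m` extracts the year-month: 2067-08.

2067-08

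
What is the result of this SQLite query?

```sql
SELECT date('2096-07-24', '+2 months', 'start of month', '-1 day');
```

Adding +2 months to 2096-07-24 gives 2096-09-24.
`start of month` rewinds 2096-09-24 to 2096-09-01.
Going back 1 day from 2096-09-01 reaches 2096-08-31 (last day of August, 31 days).

2096-08-31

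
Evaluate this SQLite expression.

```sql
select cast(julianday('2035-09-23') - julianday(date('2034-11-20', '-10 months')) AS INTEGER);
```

Adding -10 months to 2034-11-20 gives 2034-01-20.
11 days remain in January 2034 after the 20th (31 − 20).
Full months from February 2034 through August 2035 contribute their day counts.
Then 23 days into September 2035.
Total: 11 + 28 + 31 + 30 + 31 + 30 + 31 + 31 + 30 + 31 + 30 + 31 + 31 + 28 + 31 + 30 + 31 + 30 + 31 + 31 + 23 = 611.

611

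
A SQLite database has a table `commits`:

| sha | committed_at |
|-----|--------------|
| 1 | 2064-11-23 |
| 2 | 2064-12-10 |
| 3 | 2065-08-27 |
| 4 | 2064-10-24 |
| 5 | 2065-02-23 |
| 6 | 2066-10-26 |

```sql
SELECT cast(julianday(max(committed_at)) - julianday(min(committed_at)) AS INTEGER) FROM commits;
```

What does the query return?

732

MIN = 2064-10-24, MAX = 2066-10-26.
7 days remain in October 2064 after the 24th (31 − 24).
Full months from November 2064 through September 2066 contribute their day counts.
Then 26 days into October 2066.
Total: 7 + 30 + 31 + 31 + 28 + 31 + 30 + 31 + 30 + 31 + 31 + 30 + 31 + 30 + 31 + 31 + 28 + 31 + 30 + 31 + 30 + 31 + 31 + 30 + 26 = 732.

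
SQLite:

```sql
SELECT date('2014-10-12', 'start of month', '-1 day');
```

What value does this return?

2014-09-30

`start of month` rewinds 2014-10-12 to 2014-10-01.
Going back 1 day from 2014-10-01 reaches 2014-09-30 (last day of September, 30 days).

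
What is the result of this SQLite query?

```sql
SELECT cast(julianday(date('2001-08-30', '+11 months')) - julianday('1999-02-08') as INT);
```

1268

Adding +11 months to 2001-08-30 gives 2002-07-30.
20 days remain in February 1999 after the 8th (28 − 8).
Full months from March 1999 through June 2002 contribute their day counts.
Then 30 days into July 2002.
Total: 20 + 31 + 30 + 31 + 30 + 31 + 31 + 30 + 31 + 30 + 31 + 31 + 29 + 31 + 30 + 31 + 30 + 31 + 31 + 30 + 31 + 30 + 31 + 31 + 28 + 31 + 30 + 31 + 30 + 31 + 31 + 30 + 31 + 30 + 31 + 31 + 28 + 31 + 30 + 31 + 30 + 30 = 1268.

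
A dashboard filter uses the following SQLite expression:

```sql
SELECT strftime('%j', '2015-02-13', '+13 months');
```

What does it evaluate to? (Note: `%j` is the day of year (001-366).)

073

First apply '+13 months': 2015-02-13 → 2016-03-13.
Day-of-year for 2016-03-13: days since 2016-01-01 inclusive = 73, zero-padded to 073.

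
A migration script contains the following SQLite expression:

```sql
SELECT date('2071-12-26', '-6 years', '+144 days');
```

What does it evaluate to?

2066-05-19

Adding -6 years to 2071-12-26 gives 2065-12-26.
Applying '+144 days' to 2065-12-26: counting 144 days forward gives 2066-05-19.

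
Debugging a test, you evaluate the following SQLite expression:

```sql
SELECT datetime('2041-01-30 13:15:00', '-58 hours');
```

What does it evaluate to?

-58 hours from 2041-01-30 13:15:00 is 2041-01-28 03:15:00 (crosses midnight).

2041-01-28 03:15:00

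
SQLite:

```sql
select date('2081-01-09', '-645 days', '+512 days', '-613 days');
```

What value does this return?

Applying '-645 days' to 2081-01-09: counting 645 days back gives 2079-04-05.
Applying '+512 days' to 2079-04-05: counting 512 days forward gives 2080-08-29.
Applying '-613 days' to 2080-08-29: counting 613 days back gives 2078-12-25.

2078-12-25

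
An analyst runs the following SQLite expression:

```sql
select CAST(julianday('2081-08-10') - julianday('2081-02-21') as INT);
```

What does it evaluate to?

170

7 days remain in February 2081 after the 21st (28 − 21).
March 2081: 31 days.
April 2081: 30 days.
May 2081: 31 days.
June 2081: 30 days.
July 2081: 31 days.
Then 10 days into August 2081.
Total: 7 + 31 + 30 + 31 + 30 + 31 + 10 = 170.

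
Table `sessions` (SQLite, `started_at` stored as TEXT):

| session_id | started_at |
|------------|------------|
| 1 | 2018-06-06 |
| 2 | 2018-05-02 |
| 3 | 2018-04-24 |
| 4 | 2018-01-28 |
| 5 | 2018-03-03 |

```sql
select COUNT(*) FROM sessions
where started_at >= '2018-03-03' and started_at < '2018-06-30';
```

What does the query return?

Rows in [2018-03-03, 2018-06-30): 2018-06-06, 2018-05-02, 2018-04-24, 2018-03-03 → 4 rows.

4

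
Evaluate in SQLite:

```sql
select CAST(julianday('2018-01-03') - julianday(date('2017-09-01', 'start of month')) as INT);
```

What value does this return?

124

`start of month` rewinds 2017-09-01 to 2017-09-01.
29 days remain in September 2017 after the 1st (30 − 1).
October 2017: 31 days.
November 2017: 30 days.
December 2017: 31 days.
Then 3 days into January 2018.
Total: 29 + 31 + 30 + 31 + 3 = 124.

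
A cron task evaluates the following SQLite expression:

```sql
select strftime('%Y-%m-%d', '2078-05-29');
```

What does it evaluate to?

2078-05-29

`%Y-%m-%d` extracts the ISO date: 2078-05-29.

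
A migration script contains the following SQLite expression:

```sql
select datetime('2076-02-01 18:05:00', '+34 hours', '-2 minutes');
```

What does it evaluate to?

+34 hours from 2076-02-01 18:05:00 is 2076-02-03 04:05:00 (crosses midnight).
-2 minutes from 2076-02-03 04:05:00 is 2076-02-03 04:03:00.

2076-02-03 04:03:00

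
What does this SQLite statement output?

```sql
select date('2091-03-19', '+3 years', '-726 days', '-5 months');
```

2091-10-23

Adding +3 years to 2091-03-19 gives 2094-03-19.
Applying '-726 days' to 2094-03-19: counting 726 days back gives 2092-03-23.
Adding -5 months to 2092-03-23 gives 2091-10-23.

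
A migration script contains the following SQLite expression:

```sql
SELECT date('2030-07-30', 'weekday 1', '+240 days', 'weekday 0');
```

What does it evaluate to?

2031-04-06

`weekday 1` advances to the next Monday; 2030-07-30 is a Tuesday, so it moves forward to 2030-08-05.
Applying '+240 days' to 2030-08-05: counting 240 days forward gives 2031-04-02.
`weekday 0` advances to the next Sunday; 2031-04-02 is a Wednesday, so it moves forward to 2031-04-06.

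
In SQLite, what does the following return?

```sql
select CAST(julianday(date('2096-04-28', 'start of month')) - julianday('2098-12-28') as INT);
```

`start of month` rewinds 2096-04-28 to 2096-04-01.
29 days remain in April 2096 after the 1st (30 − 1).
Full months from May 2096 through November 2098 contribute their day counts.
Then 28 days into December 2098.
Total: 29 + 31 + 30 + 31 + 31 + 30 + 31 + 30 + 31 + 31 + 28 + 31 + 30 + 31 + 30 + 31 + 31 + 30 + 31 + 30 + 31 + 31 + 28 + 31 + 30 + 31 + 30 + 31 + 31 + 30 + 31 + 30 + 28 = 1001.
The subtraction is earlier − later, so the result is −1001 → -1001.

-1001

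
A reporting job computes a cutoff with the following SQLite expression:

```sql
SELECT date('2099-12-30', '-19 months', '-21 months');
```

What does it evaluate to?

2096-08-30

Adding -19 months to 2099-12-30 gives 2098-05-30.
Adding -21 months to 2098-05-30 gives 2096-08-30.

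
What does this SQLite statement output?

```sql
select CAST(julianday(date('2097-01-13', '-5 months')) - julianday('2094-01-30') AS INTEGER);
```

Adding -5 months to 2097-01-13 gives 2096-08-13.
1 day remains in January 2094 after the 30th (31 − 30).
Full months from February 2094 through July 2096 contribute their day counts.
Then 13 days into August 2096.
Total: 1 + 28 + 31 + 30 + 31 + 30 + 31 + 31 + 30 + 31 + 30 + 31 + 31 + 28 + 31 + 30 + 31 + 30 + 31 + 31 + 30 + 31 + 30 + 31 + 31 + 29 + 31 + 30 + 31 + 30 + 31 + 13 = 926.

926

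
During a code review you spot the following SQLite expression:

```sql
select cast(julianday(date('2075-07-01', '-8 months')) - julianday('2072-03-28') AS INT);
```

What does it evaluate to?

948

Adding -8 months to 2075-07-01 gives 2074-11-01.
3 days remain in March 2072 after the 28th (31 − 28).
Full months from April 2072 through October 2074 contribute their day counts.
Then 1 day into November 2074.
Total: 3 + 30 + 31 + 30 + 31 + 31 + 30 + 31 + 30 + 31 + 31 + 28 + 31 + 30 + 31 + 30 + 31 + 31 + 30 + 31 + 30 + 31 + 31 + 28 + 31 + 30 + 31 + 30 + 31 + 31 + 30 + 31 + 1 = 948.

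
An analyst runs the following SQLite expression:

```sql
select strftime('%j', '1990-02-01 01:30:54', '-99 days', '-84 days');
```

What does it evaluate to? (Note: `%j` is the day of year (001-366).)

First apply '-99 days', '-84 days': 1990-02-01 01:30:54 → 1989-08-02 01:30:54.
Day-of-year for 1989-08-02: days since 1989-01-01 inclusive = 214, zero-padded to 214.

214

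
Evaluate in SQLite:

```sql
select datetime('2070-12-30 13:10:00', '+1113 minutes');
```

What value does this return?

2070-12-31 07:43:00

1113 minutes = 18h 33m; +1113 minutes from 2070-12-30 13:10:00 is 2070-12-31 07:43:00 (crosses midnight).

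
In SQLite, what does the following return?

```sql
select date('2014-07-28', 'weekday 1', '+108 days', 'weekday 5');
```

`weekday 1` advances to the next Monday; 2014-07-28 is already a Monday, so it stays at 2014-07-28.
Applying '+108 days' to 2014-07-28: counting 108 days forward gives 2014-11-13.
`weekday 5` advances to the next Friday; 2014-11-13 is a Thursday, so it moves forward to 2014-11-14.

2014-11-14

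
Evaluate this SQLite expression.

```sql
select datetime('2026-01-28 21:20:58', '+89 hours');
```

2026-02-01 14:20:58

+89 hours from 2026-01-28 21:20:58 is 2026-02-01 14:20:58 (crosses midnight).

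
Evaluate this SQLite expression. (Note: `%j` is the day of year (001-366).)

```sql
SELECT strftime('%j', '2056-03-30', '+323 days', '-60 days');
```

353

First apply '+323 days', '-60 days': 2056-03-30 → 2056-12-18.
Day-of-year for 2056-12-18: days since 2056-01-01 inclusive = 353, zero-padded to 353.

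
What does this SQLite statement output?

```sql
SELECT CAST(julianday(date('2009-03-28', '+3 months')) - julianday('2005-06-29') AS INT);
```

Adding +3 months to 2009-03-28 gives 2009-06-28.
1 day remains in June 2005 after the 29th (30 − 29).
Full months from July 2005 through May 2009 contribute their day counts.
Then 28 days into June 2009.
Total: 1 + 31 + 31 + 30 + 31 + 30 + 31 + 31 + 28 + 31 + 30 + 31 + 30 + 31 + 31 + 30 + 31 + 30 + 31 + 31 + 28 + 31 + 30 + 31 + 30 + 31 + 31 + 30 + 31 + 30 + 31 + 31 + 29 + 31 + 30 + 31 + 30 + 31 + 31 + 30 + 31 + 30 + 31 + 31 + 28 + 31 + 30 + 31 + 28 = 1460.

1460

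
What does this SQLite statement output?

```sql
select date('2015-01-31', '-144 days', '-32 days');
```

2014-08-08

Applying '-144 days' to 2015-01-31: counting 144 days back gives 2014-09-09.
Going back 9 days from 2014-09-09 reaches 2014-08-31 (last day of August, 31 days).
Going back 23 days within August lands on 2014-08-08.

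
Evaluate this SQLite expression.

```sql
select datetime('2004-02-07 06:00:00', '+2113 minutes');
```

2004-02-08 17:13:00

2113 minutes = 35h 13m; +2113 minutes from 2004-02-07 06:00:00 is 2004-02-08 17:13:00 (crosses midnight).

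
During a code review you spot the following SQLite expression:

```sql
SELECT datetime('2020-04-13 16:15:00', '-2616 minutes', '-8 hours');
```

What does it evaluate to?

2020-04-11 12:39:00

2616 minutes = 43h 36m; -2616 minutes from 2020-04-13 16:15:00 is 2020-04-11 20:39:00 (crosses midnight).
-8 hours from 2020-04-11 20:39:00 is 2020-04-11 12:39:00.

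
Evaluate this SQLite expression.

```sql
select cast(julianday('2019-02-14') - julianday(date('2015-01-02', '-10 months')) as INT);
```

1810

Adding -10 months to 2015-01-02 gives 2014-03-02.
29 days remain in March 2014 after the 2nd (31 − 2).
Full months from April 2014 through January 2019 contribute their day counts.
Then 14 days into February 2019.
Total: 29 + 30 + 31 + 30 + 31 + 31 + 30 + 31 + 30 + 31 + 31 + 28 + 31 + 30 + 31 + 30 + 31 + 31 + 30 + 31 + 30 + 31 + 31 + 29 + 31 + 30 + 31 + 30 + 31 + 31 + 30 + 31 + 30 + 31 + 31 + 28 + 31 + 30 + 31 + 30 + 31 + 31 + 30 + 31 + 30 + 31 + 31 + 28 + 31 + 30 + 31 + 30 + 31 + 31 + 30 + 31 + 30 + 31 + 31 + 14 = 1810.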